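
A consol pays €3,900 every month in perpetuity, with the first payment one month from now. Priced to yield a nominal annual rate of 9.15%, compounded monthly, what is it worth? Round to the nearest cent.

Periodic rate i = 0.0915/12 = 0.007625.
PV = C/r = 3900/0.007625 = 511,475.4098

€511,475.41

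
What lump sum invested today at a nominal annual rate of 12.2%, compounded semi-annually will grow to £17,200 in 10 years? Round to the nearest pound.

£5,263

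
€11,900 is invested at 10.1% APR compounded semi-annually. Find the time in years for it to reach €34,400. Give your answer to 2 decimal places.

10.77 years

Periodic rate i = 0.101/2 = 0.0505.
(1+i)^n = 34400/11900 = 2.89076, so n = ln 2.89076 / ln 1.0505 = 21.5466 half-years
= 21.5466/2 years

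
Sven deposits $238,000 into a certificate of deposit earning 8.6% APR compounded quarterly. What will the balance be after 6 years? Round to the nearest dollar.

$396,550

Periodic rate i = 0.086/4 = 0.0215; n = 6 × 4 = 24 periods.
238,000 × (1+0.0215)^24 = 238,000 × 1.666176 = 396,549.9142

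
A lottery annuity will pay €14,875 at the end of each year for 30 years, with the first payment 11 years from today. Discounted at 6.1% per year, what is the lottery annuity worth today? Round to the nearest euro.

€112,058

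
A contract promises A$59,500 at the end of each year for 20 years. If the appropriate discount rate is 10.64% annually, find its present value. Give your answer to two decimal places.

Annuity factor a(20|0.1064) = 8.154512; PV = 59500 × 8.154512 = 485,193.4382

A$485,193.44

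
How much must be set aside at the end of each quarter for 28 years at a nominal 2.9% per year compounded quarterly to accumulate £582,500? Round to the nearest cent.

Periodic rate i = 0.029/4 = 0.00725; n = 28 × 4 = 112 periods.
FV-annuity factor = 171.837223; PMT = 582500 / 171.837223 = 3,389.8360

£3,389.84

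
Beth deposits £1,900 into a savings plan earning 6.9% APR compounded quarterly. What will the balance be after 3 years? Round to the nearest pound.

£2,333

With 4 periods per year: i = 0.01725, n = 12.
FV = 1,900 × (1 + 0.01725)^12 = 2,332.8455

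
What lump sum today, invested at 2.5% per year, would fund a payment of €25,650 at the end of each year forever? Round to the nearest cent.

PV = PMT / i = 25650 / 0.025 = 1,026,000.0000

€1,026,000.00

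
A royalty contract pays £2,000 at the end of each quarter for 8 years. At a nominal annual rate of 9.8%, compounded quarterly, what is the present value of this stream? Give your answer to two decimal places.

£44,007.25

Periodic rate i = 0.098/4 = 0.0245; n = 8 × 4 = 32 periods.
PV = PMT · [1 − (1+i)^(−n)] / i = 2000 · 22.003627 = 44,007.2550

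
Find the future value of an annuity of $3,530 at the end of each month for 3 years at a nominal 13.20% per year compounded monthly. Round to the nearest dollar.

With 12 periods per year: i = 0.011, n = 36.
Accumulation factor s(36|0.011) = 43.878191; FV = 3530 × 43.878191 = 154,890.0149

$154,890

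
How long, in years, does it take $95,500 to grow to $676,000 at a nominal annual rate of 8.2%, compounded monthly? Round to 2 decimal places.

Periodic rate i = 0.082/12 = 0.00683333.
n = ln(676000/95500) / ln(1+0.00683333) = ln(7.07853) / 0.006810 = 287.3774 months
= 287.3774/12 years

23.95 years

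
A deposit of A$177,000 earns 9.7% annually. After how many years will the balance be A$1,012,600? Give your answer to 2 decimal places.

18.84 years

(1+i)^n = 1.0126e+06/177000 = 5.72090, so n = ln 5.72090 / ln 1.097 = 18.8393 years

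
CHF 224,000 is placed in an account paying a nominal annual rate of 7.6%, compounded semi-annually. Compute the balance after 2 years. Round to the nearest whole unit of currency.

CHF 260,038

With 2 periods per year: i = 0.038, n = 4.
FV = 224,000 × (1 + 0.038)^4 = 260,038.3684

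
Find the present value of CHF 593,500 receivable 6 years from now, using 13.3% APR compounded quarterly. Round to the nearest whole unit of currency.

CHF 270,702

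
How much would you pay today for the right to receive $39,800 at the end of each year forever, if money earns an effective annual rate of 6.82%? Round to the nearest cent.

$583,577.71

PV = C/r = 39800/0.0682 = 583,577.7126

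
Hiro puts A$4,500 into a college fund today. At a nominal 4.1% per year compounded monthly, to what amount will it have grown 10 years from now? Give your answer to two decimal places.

With 12 periods per year: i = 0.00341667, n = 120.
FV = PV·(1+i)^n = 4,500 × 1.505765 = 6,775.9432

A$6,775.94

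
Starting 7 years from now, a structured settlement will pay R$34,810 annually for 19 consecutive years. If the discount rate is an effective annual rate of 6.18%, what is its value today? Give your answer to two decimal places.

PV at t=6 (ordinary 19-year annuity): 34810 × a(19|0.0618) = 34810 × 11.002779 = 383,006.7479
PV₀ = 383,006.7479 / (1+0.0618)^6 = 383,006.7479 / 1.433033 = 267,269.9298

R$267,269.93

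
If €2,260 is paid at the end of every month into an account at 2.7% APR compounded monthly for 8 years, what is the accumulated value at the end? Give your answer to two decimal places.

Periodic rate i = 0.027/12 = 0.00225; n = 8 × 12 = 96 periods.
FV = PMT · [(1+i)^n − 1] / i = 2260 · 107.022791 = 241,871.5072

€241,871.51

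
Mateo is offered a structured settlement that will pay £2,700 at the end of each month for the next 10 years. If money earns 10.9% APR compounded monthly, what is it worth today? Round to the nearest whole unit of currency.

£196,815

Periodic rate i = 0.109/12 = 0.00908333; n = 10 × 12 = 120 periods.
Annuity factor a(120|0.00908333) = 72.894499; PV = 2700 × 72.894499 = 196,815.1460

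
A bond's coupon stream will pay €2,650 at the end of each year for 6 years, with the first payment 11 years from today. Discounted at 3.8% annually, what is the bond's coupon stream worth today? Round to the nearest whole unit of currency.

Value one period before first payment (t=10): 2650 × [1 − (1+0.038)^(−6)] / 0.038 = 2650 × 5.276441 = 13,982.5692
Discount back 10 years: 13,982.5692 × (1+0.038)^(−10) = 13,982.5692 × 0.688694 = 9,629.7152

€9,630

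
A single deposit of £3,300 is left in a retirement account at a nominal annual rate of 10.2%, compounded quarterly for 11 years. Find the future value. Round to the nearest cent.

With 4 periods per year: i = 0.0255, n = 44.
3,300 × (1+0.0255)^44 = 3,300 × 3.028093 = 9,992.7078

£9,992.71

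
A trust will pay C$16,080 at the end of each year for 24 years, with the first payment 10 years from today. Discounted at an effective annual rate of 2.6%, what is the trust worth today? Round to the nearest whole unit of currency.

PV at t=9 (ordinary 24-year annuity): 16080 × a(24|0.026) = 16080 × 17.688980 = 284,438.7957
Discount back 9 years: 284,438.7957 × (1+0.026)^(−9) = 284,438.7957 × 0.793732 = 225,768.1032

C$225,768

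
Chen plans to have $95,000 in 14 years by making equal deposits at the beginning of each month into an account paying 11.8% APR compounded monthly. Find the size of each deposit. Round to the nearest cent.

Periodic rate i = 0.118/12 = 0.00983333; n = 14 × 12 = 168 periods.
PMT = 95000 / ( [(1+0.00983333)^168 − 1] / 0.00983333 × (1+i) ) = 95000 / 428.799733 = 221.5486

$221.55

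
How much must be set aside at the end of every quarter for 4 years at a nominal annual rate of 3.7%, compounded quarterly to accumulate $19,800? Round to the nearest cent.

i = 0.037/4 = 0.00925 per quarter; n = 4·4 = 16.
PMT = 19800 / ( [(1+0.00925)^16 − 1] / 0.00925 ) = 19800 / 17.159388 = 1,153.8873

$1,153.89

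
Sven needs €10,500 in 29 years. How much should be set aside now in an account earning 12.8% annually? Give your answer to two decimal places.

€319.32

Discount factor = (1+0.128)^(−29) = 0.030411; PV = 10,500 × 0.030411 = 319.3195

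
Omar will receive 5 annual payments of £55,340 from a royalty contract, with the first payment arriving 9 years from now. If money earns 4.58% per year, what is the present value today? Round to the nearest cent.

£169,412.21

Value one period before first payment (t=8): 55340 × [1 − (1+0.0458)^(−5)] / 0.0458 = 55340 × 4.380207 = 242,400.6724
PV₀ = 242,400.6724 / (1+0.0458)^8 = 242,400.6724 / 1.430834 = 169,412.2148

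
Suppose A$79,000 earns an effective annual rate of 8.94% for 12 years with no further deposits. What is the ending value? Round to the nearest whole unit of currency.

A$220,737

FV = PV·(1+i)^n = 79,000 × 2.794142 = 220,737.2067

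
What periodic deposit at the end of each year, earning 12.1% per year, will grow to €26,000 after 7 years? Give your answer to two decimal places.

€2,569.14

PMT = 26000 / ( [(1+0.121)^7 − 1] / 0.121 ) = 26000 / 10.120126 = 2,569.1380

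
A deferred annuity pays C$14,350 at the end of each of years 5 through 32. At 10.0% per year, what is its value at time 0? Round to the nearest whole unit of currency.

C$91,216

Value one period before first payment (t=4): 14350 × [1 − (1+0.1)^(−28)] / 0.1 = 14350 × 9.306567 = 133,549.2293
PV₀ = 133,549.2293 / (1+0.1)^4 = 133,549.2293 / 1.464100 = 91,215.9206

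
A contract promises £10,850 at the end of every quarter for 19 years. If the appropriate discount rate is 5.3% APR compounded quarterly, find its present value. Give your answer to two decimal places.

With 4 periods per year: i = 0.01325, n = 76.
Annuity factor a(76|0.01325) = 47.717954; PV = 10850 × 47.717954 = 517,739.8020

£517,739.80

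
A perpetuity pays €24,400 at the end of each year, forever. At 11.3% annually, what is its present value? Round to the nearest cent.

€215,929.20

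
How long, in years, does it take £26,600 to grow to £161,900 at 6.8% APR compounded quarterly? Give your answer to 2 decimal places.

26.78 years

Periodic rate i = 0.068/4 = 0.017.
(1+i)^n = 161900/26600 = 6.08647, so n = ln 6.08647 / ln 1.017 = 107.1398 quarters
= 107.1398/4 years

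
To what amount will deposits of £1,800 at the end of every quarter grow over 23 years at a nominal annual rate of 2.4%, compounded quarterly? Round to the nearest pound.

Periodic rate i = 0.024/4 = 0.006; n = 23 × 4 = 92 periods.
Accumulation factor s(92|0.006) = 122.310132; FV = 1800 × 122.310132 = 220,158.2379

£220,158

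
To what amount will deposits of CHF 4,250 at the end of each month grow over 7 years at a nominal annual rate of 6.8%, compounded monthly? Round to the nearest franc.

CHF 455,596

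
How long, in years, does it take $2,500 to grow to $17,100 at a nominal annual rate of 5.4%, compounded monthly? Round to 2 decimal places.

35.69 years

Periodic rate i = 0.054/12 = 0.0045.
n = ln(17100/2500) / ln(1+0.0045) = ln(6.84000) / 0.004490 = 428.2468 months
= 428.2468/12 years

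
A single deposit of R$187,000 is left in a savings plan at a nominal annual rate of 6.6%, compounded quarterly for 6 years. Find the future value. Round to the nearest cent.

R$276,961.11

Periodic rate i = 0.066/4 = 0.0165; n = 6 × 4 = 24 periods.
FV = PV·(1+i)^n = 187,000 × 1.481075 = 276,961.1143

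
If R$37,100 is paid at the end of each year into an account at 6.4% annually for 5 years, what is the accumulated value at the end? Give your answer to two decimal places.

FV = PMT · [(1+i)^n − 1] / i = 37100 · 5.682287 = 210,812.8661

R$210,812.87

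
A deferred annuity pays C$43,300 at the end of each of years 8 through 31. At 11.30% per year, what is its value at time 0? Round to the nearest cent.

C$167,240.91

PV at t=7 (ordinary 24-year annuity): 43300 × a(24|0.113) = 43300 × 8.171857 = 353,841.4221
PV₀ = 353,841.4221 / (1+0.113)^7 = 353,841.4221 / 2.115759 = 167,240.9098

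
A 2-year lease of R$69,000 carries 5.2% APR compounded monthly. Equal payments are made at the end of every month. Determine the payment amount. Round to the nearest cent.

R$3,033.31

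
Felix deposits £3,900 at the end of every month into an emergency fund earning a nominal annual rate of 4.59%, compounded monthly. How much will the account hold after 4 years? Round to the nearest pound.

i = 0.0459/12 = 0.003825 per month; n = 4·12 = 48.
FV = PMT · [(1+i)^n − 1] / i = 3900 · 52.578917 = 205,057.7771

£205,058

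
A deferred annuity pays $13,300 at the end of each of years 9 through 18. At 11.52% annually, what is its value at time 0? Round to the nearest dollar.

$32,039

PV at t=8 (ordinary 10-year annuity): 13300 × a(10|0.1152) = 13300 × 5.762995 = 76,647.8304
Discount back 8 years: 76,647.8304 × (1+0.1152)^(−8) = 76,647.8304 × 0.418002 = 32,038.9135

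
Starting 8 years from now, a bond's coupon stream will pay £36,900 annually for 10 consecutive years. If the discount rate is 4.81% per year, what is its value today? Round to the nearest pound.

Value one period before first payment (t=7): 36900 × [1 − (1+0.0481)^(−10)] / 0.0481 = 36900 × 7.793482 = 287,579.4787
Discount back 7 years: 287,579.4787 × (1+0.0481)^(−7) = 287,579.4787 × 0.719749 = 206,984.9864

£206,985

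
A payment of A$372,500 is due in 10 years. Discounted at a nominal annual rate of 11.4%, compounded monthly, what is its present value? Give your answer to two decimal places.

A$119,775.36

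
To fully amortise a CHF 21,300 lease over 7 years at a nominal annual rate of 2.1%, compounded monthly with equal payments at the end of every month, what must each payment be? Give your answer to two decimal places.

CHF 272.89

i = 0.021/12 = 0.00175 per month; n = 7·12 = 84.
Annuity-PV factor = 78.054345; PMT = 21300 / 78.054345 = 272.8868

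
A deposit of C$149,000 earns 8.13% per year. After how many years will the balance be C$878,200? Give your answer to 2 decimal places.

(1+i)^n = 878200/149000 = 5.89396, so n = ln 5.89396 / ln 1.0813 = 22.6949 years

22.69 years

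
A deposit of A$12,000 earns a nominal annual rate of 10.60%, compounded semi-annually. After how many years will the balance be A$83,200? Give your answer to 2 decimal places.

Periodic rate i = 0.106/2 = 0.053.
n = ln(83200/12000) / ln(1+0.053) = ln(6.93333) / 0.051643 = 37.4946 half-years
= 37.4946/2 years

18.75 years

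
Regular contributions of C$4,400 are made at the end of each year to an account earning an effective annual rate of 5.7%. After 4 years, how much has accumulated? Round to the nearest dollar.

FV = 4400 × [(1+0.057)^4 − 1] / 0.057 = 4400 × 4.355181 = 19,162.7972

C$19,163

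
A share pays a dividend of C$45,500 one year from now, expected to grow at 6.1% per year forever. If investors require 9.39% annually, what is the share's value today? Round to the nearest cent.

PV = PMT / (i − g) = 45500 / (0.0939 − 0.061) = 45500 / 0.032900 = 1,382,978.7234

C$1,382,978.72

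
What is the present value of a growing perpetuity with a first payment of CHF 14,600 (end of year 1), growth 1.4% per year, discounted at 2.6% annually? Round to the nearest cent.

CHF 1,216,666.67

PV = PMT / (i − g) = 14600 / (0.026 − 0.014) = 14600 / 0.012000 = 1,216,666.6667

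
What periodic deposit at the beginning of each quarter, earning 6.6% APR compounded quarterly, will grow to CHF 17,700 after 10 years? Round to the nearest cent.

CHF 310.81

With 4 periods per year: i = 0.0165, n = 40.
PMT = 17700 / ( [(1+0.0165)^40 − 1] / 0.0165 × (1+i) ) = 17700 / 56.948634 = 310.8064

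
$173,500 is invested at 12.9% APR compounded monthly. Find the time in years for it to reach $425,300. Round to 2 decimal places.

6.99 years

Periodic rate i = 0.129/12 = 0.01075.
(1+i)^n = 425300/173500 = 2.45130, so n = ln 2.45130 / ln 1.01075 = 83.8538 months
= 83.8538/12 years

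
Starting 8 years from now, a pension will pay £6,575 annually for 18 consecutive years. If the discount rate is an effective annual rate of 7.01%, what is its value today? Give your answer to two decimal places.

£41,131.11

Value one period before first payment (t=7): 6575 × [1 − (1+0.0701)^(−18)] / 0.0701 = 6575 × 10.051831 = 66,090.7892
Discount back 7 years: 66,090.7892 × (1+0.0701)^(−7) = 66,090.7892 × 0.622342 = 41,131.1062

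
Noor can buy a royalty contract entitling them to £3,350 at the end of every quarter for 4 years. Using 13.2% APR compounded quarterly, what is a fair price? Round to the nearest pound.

Periodic rate i = 0.132/4 = 0.033; n = 4 × 4 = 16 periods.
Annuity factor a(16|0.033) = 12.277796; PV = 3350 × 12.277796 = 41,130.6170

£41,131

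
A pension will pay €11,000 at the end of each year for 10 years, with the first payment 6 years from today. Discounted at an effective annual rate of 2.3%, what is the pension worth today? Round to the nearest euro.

Value one period before first payment (t=5): 11000 × [1 − (1+0.023)^(−10)] / 0.023 = 11000 × 8.843210 = 97,275.3126
PV₀ = 97,275.3126 / (1+0.023)^5 = 97,275.3126 / 1.120413 = 86,820.9366

€86,821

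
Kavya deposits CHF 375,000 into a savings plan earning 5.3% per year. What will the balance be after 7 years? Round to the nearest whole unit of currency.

FV = PV·(1+i)^n = 375,000 × 1.435485 = 538,306.8001

CHF 538,307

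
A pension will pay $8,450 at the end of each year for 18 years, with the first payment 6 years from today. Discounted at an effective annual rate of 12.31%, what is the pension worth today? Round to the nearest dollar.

$33,662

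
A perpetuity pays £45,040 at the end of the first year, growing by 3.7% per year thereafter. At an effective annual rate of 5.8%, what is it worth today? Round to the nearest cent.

£2,144,761.90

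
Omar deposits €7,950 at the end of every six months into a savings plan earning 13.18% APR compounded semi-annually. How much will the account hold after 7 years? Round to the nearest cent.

Periodic rate i = 0.1318/2 = 0.0659; n = 7 × 2 = 14 periods.
Accumulation factor s(14|0.0659) = 21.905948; FV = 7950 × 21.905948 = 174,152.2892

€174,152.29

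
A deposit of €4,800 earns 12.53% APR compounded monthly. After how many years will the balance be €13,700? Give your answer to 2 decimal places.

8.41 years

Periodic rate i = 0.1253/12 = 0.0104417.
(1+i)^n = 13700/4800 = 2.85417, so n = ln 2.85417 / ln 1.01044 = 100.9653 months
= 100.9653/12 years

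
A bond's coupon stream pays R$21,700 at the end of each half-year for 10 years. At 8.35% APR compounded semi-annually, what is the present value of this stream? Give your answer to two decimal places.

Periodic rate i = 0.0835/2 = 0.04175; n = 10 × 2 = 20 periods.
PV = 21700 × [1 − (1+0.04175)^(−20)] / 0.04175 = 21700 × 13.382136 = 290,392.3503

R$290,392.35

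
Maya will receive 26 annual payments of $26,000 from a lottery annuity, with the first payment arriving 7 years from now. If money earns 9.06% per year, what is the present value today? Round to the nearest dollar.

$152,663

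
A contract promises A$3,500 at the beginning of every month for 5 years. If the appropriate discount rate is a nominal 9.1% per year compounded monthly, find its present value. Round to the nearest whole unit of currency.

Periodic rate i = 0.091/12 = 0.00758333; n = 5 × 12 = 60 periods.
Annuity factor a(60|0.00758333) × (1+i) = 48.425391; PV = 3500 × 48.425391 = 169,488.8683
(Beginning-of-period payments → annuity-due factor ×(1+i).)

A$169,489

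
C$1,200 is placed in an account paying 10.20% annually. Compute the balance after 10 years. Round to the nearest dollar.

C$3,170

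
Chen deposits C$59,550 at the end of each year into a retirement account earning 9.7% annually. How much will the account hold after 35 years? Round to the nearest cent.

Accumulation factor s(35|0.097) = 252.996404; FV = 59550 × 252.996404 = 15,065,935.8298

C$15,065,935.83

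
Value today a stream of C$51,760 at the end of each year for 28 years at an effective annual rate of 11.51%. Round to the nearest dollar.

PV = PMT · [1 − (1+i)^(−n)] / i = 51760 · 8.276817 = 428,408.0519

C$428,408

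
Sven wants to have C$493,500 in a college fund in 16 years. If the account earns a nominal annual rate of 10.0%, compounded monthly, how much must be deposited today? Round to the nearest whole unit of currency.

C$100,299

With 12 periods per year: i = 0.00833333, n = 192.
PV = FV·(1+i)^(−n) = 493,500 × 0.203240 = 100,298.6985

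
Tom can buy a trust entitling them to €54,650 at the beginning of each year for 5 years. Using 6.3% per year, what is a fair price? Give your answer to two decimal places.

€242,724.37

PV = 54650 × [1 − (1+0.063)^(−5)] / 0.063 × (1+i) = 54650 × 4.441434 = 242,724.3714
(annuity-due: payments at period start, so ×(1+i).)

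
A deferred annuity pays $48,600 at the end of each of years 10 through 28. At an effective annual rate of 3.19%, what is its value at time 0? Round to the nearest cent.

Value one period before first payment (t=9): 48600 × [1 − (1+0.0319)^(−19)] / 0.0319 = 48600 × 14.085821 = 684,570.8793
Discount back 9 years: 684,570.8793 × (1+0.0319)^(−9) = 684,570.8793 × 0.753809 = 516,035.8914

$516,035.89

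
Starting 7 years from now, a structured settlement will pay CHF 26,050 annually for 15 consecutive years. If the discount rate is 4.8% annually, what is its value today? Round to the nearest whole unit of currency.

CHF 206,878

Value one period before first payment (t=6): 26050 × [1 − (1+0.048)^(−15)] / 0.048 = 26050 × 10.521414 = 274,082.8249
Discount back 6 years: 274,082.8249 × (1+0.048)^(−6) = 274,082.8249 × 0.754801 = 206,877.9128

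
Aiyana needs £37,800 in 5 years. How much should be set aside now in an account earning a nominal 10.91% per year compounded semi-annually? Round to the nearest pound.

i = 0.1091/2 = 0.05455 per half-year; n = 5·2 = 10.
PV = 37,800 / (1 + 0.05455)^10 = 37,800 / 1.700873 = 22,223.8880

£22,224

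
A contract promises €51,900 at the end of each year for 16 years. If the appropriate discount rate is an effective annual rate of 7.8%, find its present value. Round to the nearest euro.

Annuity factor a(16|0.078) = 8.965683; PV = 51900 × 8.965683 = 465,318.9414

€465,319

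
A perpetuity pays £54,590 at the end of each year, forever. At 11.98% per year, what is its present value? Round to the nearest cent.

£455,676.13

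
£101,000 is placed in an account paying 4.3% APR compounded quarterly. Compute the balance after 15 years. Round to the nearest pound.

Periodic rate i = 0.043/4 = 0.01075; n = 15 × 4 = 60 periods.
FV = 101,000 × (1 + 0.01075)^60 = 191,843.1842

£191,843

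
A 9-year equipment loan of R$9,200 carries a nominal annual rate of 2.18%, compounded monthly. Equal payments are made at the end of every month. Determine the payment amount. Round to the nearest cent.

R$93.89

With 12 periods per year: i = 0.00181667, n = 108.
PMT = 9200 / ( [1 − (1+0.00181667)^(−108)] / 0.00181667 ) = 9200 / 97.984871 = 93.8920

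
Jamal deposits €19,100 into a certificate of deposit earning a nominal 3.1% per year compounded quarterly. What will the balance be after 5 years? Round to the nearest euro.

Periodic rate i = 0.031/4 = 0.00775; n = 5 × 4 = 20 periods.
19,100 × (1+0.00775)^20 = 19,100 × 1.166960 = 22,288.9445

€22,289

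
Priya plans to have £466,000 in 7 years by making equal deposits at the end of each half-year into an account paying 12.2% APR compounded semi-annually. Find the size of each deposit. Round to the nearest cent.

£22,019.46

With 2 periods per year: i = 0.061, n = 14.
FV-annuity factor = 21.163094; PMT = 466000 / 21.163094 = 22,019.4643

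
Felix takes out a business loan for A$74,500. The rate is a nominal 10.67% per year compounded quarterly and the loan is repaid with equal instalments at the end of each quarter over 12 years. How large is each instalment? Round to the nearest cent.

Periodic rate i = 0.1067/4 = 0.026675; n = 12 × 4 = 48 periods.
PMT = 74500 / ( [1 − (1+0.026675)^(−48)] / 0.026675 ) = 74500 / 26.893011 = 2,770.2365

A$2,770.24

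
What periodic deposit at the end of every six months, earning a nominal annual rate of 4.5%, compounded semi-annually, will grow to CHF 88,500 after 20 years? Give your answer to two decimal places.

CHF 1,387.45

i = 0.045/2 = 0.0225 per half-year; n = 20·2 = 40.
FV-annuity factor = 63.786176; PMT = 88500 / 63.786176 = 1,387.4480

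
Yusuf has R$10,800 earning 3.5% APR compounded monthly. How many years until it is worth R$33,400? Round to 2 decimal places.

Periodic rate i = 0.035/12 = 0.00291667.
n = ln(33400/10800) / ln(1+0.00291667) = ln(3.09259) / 0.002912 = 387.6533 months
= 387.6533/12 years

32.30 years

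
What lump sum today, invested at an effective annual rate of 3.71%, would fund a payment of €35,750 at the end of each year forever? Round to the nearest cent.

€963,611.86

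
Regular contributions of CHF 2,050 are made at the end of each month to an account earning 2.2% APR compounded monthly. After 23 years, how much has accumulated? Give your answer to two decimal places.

CHF 735,624.00

Periodic rate i = 0.022/12 = 0.00183333; n = 23 × 12 = 276 periods.
Accumulation factor s(276|0.00183333) = 358.840973; FV = 2050 × 358.840973 = 735,623.9952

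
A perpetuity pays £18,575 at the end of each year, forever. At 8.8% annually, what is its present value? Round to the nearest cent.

PV = C/r = 18575/0.088 = 211,079.5455

£211,079.55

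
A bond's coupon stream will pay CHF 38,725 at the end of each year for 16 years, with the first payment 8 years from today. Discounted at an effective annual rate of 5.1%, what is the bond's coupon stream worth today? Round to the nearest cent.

CHF 294,189.15

PV at t=7 (ordinary 16-year annuity): 38725 × a(16|0.051) = 38725 × 10.761040 = 416,721.2707
Discount back 7 years: 416,721.2707 × (1+0.051)^(−7) = 416,721.2707 × 0.705961 = 294,189.1534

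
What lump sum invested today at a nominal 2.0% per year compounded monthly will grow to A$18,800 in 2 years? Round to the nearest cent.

i = 0.02/12 = 0.00166667 per month; n = 2·12 = 24.
PV = 18,800 / (1 + 0.00166667)^24 = 18,800 / 1.040776 = 18,063.4429

A$18,063.44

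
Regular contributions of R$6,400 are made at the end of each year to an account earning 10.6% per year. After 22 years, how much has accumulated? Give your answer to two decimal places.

R$493,593.48

FV = PMT · [(1+i)^n − 1] / i = 6400 · 77.123981 = 493,593.4779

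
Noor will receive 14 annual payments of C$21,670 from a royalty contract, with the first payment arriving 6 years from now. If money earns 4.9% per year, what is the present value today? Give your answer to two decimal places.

C$169,956.67

PV at t=5 (ordinary 14-year annuity): 21670 × a(14|0.049) = 21670 × 9.962234 = 215,881.6084
PV₀ = 215,881.6084 / (1+0.049)^5 = 215,881.6084 / 1.270216 = 169,956.6664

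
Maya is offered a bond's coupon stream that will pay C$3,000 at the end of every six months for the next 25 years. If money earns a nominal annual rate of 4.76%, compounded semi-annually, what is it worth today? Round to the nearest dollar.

C$87,165

i = 0.0476/2 = 0.0238 per half-year; n = 25·2 = 50.
PV = 3000 × [1 − (1+0.0238)^(−50)] / 0.0238 = 3000 × 29.054963 = 87,164.8889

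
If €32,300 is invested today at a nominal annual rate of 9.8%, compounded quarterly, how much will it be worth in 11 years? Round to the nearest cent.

€93,697.69

With 4 periods per year: i = 0.0245, n = 44.
FV = 32,300 × (1 + 0.0245)^44 = 93,697.6897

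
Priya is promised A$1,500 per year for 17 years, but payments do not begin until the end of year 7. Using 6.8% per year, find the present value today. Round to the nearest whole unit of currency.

Value one period before first payment (t=6): 1500 × [1 − (1+0.068)^(−17)] / 0.068 = 1500 × 9.899926 = 14,849.8895
PV₀ = 14,849.8895 / (1+0.068)^6 = 14,849.8895 / 1.483978 = 10,006.8112

A$10,007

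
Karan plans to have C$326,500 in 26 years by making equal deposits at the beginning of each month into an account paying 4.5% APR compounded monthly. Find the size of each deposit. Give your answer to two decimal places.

With 12 periods per year: i = 0.00375, n = 312.
FV-annuity factor × (1+i) = 592.868209; PMT = 326500 / 592.868209 = 550.7126

C$550.71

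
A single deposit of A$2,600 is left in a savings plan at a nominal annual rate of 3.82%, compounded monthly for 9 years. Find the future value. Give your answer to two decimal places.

Periodic rate i = 0.0382/12 = 0.00318333; n = 9 × 12 = 108 periods.
FV = 2,600 × (1 + 0.00318333)^108 = 3,664.7693

A$3,664.77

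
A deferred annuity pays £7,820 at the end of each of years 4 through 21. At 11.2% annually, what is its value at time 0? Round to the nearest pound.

Value one period before first payment (t=3): 7820 × [1 − (1+0.112)^(−18)] / 0.112 = 7820 × 7.607593 = 59,491.3753
PV₀ = 59,491.3753 / (1+0.112)^3 = 59,491.3753 / 1.375037 = 43,265.2928

£43,265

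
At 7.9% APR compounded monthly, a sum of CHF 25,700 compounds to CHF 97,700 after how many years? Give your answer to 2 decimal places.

Periodic rate i = 0.079/12 = 0.00658333.
(1+i)^n = 97700/25700 = 3.80156, so n = ln 3.80156 / ln 1.00658 = 203.5141 months
= 203.5141/12 years

16.96 years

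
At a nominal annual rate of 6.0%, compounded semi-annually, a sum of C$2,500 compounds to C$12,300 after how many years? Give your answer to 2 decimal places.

26.95 years

Periodic rate i = 0.06/2 = 0.03.
n = ln(12300/2500) / ln(1+0.03) = ln(4.92000) / 0.029559 = 53.9030 half-years
= 53.9030/2 years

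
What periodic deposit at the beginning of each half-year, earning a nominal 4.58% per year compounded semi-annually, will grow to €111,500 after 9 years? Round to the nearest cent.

With 2 periods per year: i = 0.0229, n = 18.
FV-annuity factor × (1+i) = 22.473976; PMT = 111500 / 22.473976 = 4,961.2938

€4,961.29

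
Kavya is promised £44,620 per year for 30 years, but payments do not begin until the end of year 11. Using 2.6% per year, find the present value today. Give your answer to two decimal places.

PV at t=10 (ordinary 30-year annuity): 44620 × a(30|0.026) = 44620 × 20.653921 = 921,577.9348
Discount back 10 years: 921,577.9348 × (1+0.026)^(−10) = 921,577.9348 × 0.773618 = 712,948.9934

£712,948.99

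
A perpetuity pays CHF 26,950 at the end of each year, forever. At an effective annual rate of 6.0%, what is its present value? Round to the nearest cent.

CHF 449,166.67

PV = C/r = 26950/0.06 = 449,166.6667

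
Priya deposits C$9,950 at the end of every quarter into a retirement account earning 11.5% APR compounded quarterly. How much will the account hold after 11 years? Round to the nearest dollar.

With 4 periods per year: i = 0.02875, n = 44.
Accumulation factor s(44|0.02875) = 86.275943; FV = 9950 × 86.275943 = 858,445.6296

C$858,446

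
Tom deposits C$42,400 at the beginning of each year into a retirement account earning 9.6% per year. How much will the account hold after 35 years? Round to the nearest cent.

FV = PMT · [(1+i)^n − 1] / i × (1+i) = 42400 · 271.011961 = 11,490,907.1608
(Beginning-of-period payments → annuity-due factor ×(1+i).)

C$11,490,907.16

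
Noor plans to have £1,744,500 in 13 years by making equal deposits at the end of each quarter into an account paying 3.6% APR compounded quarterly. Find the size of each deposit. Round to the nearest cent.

£26,455.95

Periodic rate i = 0.036/4 = 0.009; n = 13 × 4 = 52 periods.
PMT = 1.7445e+06 / ( [(1+0.009)^52 − 1] / 0.009 ) = 1.7445e+06 / 65.939787 = 26,455.9543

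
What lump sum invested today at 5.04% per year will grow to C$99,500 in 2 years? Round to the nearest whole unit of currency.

C$90,181

Discount factor = (1+0.0504)^(−2) = 0.906339; PV = 99,500 × 0.906339 = 90,180.7109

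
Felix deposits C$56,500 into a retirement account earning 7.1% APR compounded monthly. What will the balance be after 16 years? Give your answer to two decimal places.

C$175,369.15

With 12 periods per year: i = 0.00591667, n = 192.
FV = 56,500 × (1 + 0.00591667)^192 = 175,369.1479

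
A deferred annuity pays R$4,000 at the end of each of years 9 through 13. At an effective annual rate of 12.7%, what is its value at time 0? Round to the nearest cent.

R$5,445.73

PV at t=8 (ordinary 5-year annuity): 4000 × a(5|0.127) = 4000 × 3.543130 = 14,172.5211
Discount back 8 years: 14,172.5211 × (1+0.127)^(−8) = 14,172.5211 × 0.384245 = 5,445.7260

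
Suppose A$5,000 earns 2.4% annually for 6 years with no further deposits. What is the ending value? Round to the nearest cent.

FV = PV·(1+i)^n = 5,000 × 1.152922 = 5,764.6075

A$5,764.61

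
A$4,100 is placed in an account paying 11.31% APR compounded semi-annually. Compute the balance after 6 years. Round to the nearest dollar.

i = 0.1131/2 = 0.05655 per half-year; n = 6·2 = 12.
FV = 4,100 × (1 + 0.05655)^12 = 7,933.4942

A$7,933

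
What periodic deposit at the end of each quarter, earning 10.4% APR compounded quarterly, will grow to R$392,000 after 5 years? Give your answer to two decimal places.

R$15,191.82

i = 0.104/4 = 0.026 per quarter; n = 5·4 = 20.
PMT = 392000 / ( [(1+0.026)^20 − 1] / 0.026 ) = 392000 / 25.803366 = 15,191.8163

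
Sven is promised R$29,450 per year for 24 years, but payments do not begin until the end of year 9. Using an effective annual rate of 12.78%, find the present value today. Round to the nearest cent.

PV at t=8 (ordinary 24-year annuity): 29450 × a(24|0.1278) = 29450 × 7.388312 = 217,585.7833
PV₀ = 217,585.7833 / (1+0.1278)^8 = 217,585.7833 / 2.617319 = 83,133.0652

R$83,133.07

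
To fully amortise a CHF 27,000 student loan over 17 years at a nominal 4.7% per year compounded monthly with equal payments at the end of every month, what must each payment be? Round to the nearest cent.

CHF 192.44

Periodic rate i = 0.047/12 = 0.00391667; n = 17 × 12 = 204 periods.
Annuity-PV factor = 140.302722; PMT = 27000 / 140.302722 = 192.4410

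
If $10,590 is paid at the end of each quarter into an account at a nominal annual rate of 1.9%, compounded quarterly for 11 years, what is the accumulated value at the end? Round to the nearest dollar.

$516,871

With 4 periods per year: i = 0.00475, n = 44.
Accumulation factor s(44|0.00475) = 48.807437; FV = 10590 × 48.807437 = 516,870.7558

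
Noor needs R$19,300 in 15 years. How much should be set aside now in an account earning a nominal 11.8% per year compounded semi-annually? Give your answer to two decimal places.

R$3,456.83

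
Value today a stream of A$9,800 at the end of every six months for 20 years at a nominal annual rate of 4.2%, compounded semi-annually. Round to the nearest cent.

A$263,441.68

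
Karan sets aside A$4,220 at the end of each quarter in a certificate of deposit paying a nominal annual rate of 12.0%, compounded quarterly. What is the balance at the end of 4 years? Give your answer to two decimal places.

i = 0.12/4 = 0.03 per quarter; n = 4·4 = 16.
FV = PMT · [(1+i)^n − 1] / i = 4220 · 20.156881 = 85,062.0391

A$85,062.04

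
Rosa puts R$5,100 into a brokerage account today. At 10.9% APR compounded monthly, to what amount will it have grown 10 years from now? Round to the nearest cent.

i = 0.109/12 = 0.00908333 per month; n = 10·12 = 120.
FV = PV·(1+i)^n = 5,100 × 2.959675 = 15,094.3409

R$15,094.34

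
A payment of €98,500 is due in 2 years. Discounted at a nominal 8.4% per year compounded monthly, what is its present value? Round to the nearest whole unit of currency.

i = 0.084/12 = 0.007 per month; n = 2·12 = 24.
PV = FV·(1+i)^(−n) = 98,500 × 0.845849 = 83,316.1009

€83,316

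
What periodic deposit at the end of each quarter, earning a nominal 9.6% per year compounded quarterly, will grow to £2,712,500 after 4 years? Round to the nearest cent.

i = 0.096/4 = 0.024 per quarter; n = 4·4 = 16.
FV-annuity factor = 19.229235; PMT = 2.7125e+06 / 19.229235 = 141,061.2547

£141,061.25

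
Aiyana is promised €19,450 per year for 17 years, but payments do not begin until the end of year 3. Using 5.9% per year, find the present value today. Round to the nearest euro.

Value one period before first payment (t=2): 19450 × [1 − (1+0.059)^(−17)] / 0.059 = 19450 × 10.553032 = 205,256.4648
Discount back 2 years: 205,256.4648 × (1+0.059)^(−2) = 205,256.4648 × 0.891678 = 183,022.6859

€183,023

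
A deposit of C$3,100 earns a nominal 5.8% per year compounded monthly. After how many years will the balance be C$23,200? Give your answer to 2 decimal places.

34.79 years

Periodic rate i = 0.058/12 = 0.00483333.
(1+i)^n = 23200/3100 = 7.48387, so n = ln 7.48387 / ln 1.00483 = 417.4366 months
= 417.4366/12 years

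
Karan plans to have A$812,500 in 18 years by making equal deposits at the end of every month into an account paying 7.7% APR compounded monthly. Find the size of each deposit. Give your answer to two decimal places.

A$1,748.83

With 12 periods per year: i = 0.00641667, n = 216.
PMT = 812500 / ( [(1+0.00641667)^216 − 1] / 0.00641667 ) = 812500 / 464.595710 = 1,748.8323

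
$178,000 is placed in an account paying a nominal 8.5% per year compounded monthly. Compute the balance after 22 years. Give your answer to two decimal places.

$1,147,328.81

Periodic rate i = 0.085/12 = 0.00708333; n = 22 × 12 = 264 periods.
FV = 178,000 × (1 + 0.00708333)^264 = 1,147,328.8073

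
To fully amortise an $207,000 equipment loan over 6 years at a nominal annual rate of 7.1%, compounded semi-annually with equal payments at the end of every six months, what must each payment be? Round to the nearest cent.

$21,484.26

i = 0.071/2 = 0.0355 per half-year; n = 6·2 = 12.
Annuity-PV factor = 9.634961; PMT = 207000 / 9.634961 = 21,484.2598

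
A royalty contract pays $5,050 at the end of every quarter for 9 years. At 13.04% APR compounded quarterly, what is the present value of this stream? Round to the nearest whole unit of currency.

Periodic rate i = 0.1304/4 = 0.0326; n = 9 × 4 = 36 periods.
PV = PMT · [1 − (1+i)^(−n)] / i = 5050 · 21.009308 = 106,097.0061

$106,097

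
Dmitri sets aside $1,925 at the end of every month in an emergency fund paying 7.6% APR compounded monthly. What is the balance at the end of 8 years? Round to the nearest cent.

Periodic rate i = 0.076/12 = 0.00633333; n = 8 × 12 = 96 periods.
FV = 1925 × [(1+0.00633333)^96 − 1] / 0.00633333 = 1925 × 131.563592 = 253,259.9152

$253,259.92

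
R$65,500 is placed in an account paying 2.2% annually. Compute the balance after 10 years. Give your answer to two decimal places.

FV = PV·(1+i)^n = 65,500 × 1.243108 = 81,423.5921

R$81,423.59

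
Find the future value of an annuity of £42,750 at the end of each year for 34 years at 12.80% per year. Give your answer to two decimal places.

£19,721,610.00

Accumulation factor s(34|0.128) = 461.324211; FV = 42750 × 461.324211 = 19,721,610.0002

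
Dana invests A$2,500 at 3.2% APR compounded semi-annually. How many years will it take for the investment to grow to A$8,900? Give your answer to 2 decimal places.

Periodic rate i = 0.032/2 = 0.016.
(1+i)^n = 8900/2500 = 3.56000, so n = ln 3.56000 / ln 1.016 = 79.9932 half-years
= 79.9932/2 years

40.00 years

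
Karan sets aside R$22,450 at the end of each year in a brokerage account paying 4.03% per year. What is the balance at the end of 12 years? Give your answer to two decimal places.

FV = PMT · [(1+i)^n − 1] / i = 22450 · 15.051689 = 337,910.4111

R$337,910.41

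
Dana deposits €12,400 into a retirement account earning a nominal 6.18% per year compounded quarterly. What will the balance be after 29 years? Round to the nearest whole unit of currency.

i = 0.0618/4 = 0.01545 per quarter; n = 29·4 = 116.
FV = 12,400 × (1 + 0.01545)^116 = 73,419.7297

€73,420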